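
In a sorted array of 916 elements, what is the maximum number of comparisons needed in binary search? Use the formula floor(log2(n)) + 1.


Binary search halves the search space each step.
Maximum comparisons = floor(log2(916)) + 1
log2(916) = 9.8392
floor(log2(916)) = 9, so 9 + 1 = 10
Final answer: 10


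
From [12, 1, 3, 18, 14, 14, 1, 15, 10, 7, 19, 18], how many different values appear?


List all unique values:
Distinct values: [1, 3, 7, 10, 12, 14, 15, 18, 19]
Count = 9
Final answer: 9


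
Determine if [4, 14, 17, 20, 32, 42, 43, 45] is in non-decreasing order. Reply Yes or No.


Check consecutive pairs:
  4 <= 14? True
  14 <= 17? True
  17 <= 20? True
  20 <= 32? True
  32 <= 42? True
  42 <= 43? True
  43 <= 45? True
Every consecutive pair is in order, so the list is non-decreasing.
Final answer: Yes


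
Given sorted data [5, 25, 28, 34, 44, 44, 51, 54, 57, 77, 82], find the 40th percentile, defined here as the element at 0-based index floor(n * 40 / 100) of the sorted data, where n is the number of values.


The dataset has n = 11 elements.
Index = floor(11 * 40 / 100) = floor(440 / 100) = floor(4.4) = 4
Counting from index 0 in the sorted data, the element at index 4 is 44.
Final answer: 44


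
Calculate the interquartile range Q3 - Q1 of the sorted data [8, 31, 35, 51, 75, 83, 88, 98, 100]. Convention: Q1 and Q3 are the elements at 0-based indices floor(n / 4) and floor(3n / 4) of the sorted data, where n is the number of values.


The data has n = 9 elements.
Q1 index = floor(9 / 4) = floor(2.25) = 2; Q3 index = floor(3 * 9 / 4) = floor(6.75) = 6
Q1 = element at index 2 = 35
Q3 = element at index 6 = 88
IQR = 88 - 35 = 53
Final answer: 53


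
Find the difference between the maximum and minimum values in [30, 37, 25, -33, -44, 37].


Maximum value: 37
Minimum value: -44
Range = 37 - (-44) = 81
Final answer: 81


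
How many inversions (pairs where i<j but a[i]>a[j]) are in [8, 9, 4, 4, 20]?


For each element, count the later elements that are smaller than it:
  8 (index 0): smaller elements after it = [4, 4] -> 2
  9 (index 1): smaller elements after it = [4, 4] -> 2
  4 (index 2): smaller elements after it = [] -> 0
  4 (index 3): smaller elements after it = [] -> 0
Total inversions = 2 + 2 + 0 + 0 = 4
Final answer: 4


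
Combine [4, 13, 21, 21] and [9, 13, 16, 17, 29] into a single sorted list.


List A: [4, 13, 21, 21]
List B: [9, 13, 16, 17, 29]
Repeatedly compare the front elements and take the smaller:
  4 vs 9 -> take 4
  13 vs 9 -> take 9
  13 vs 13 -> take 13
  21 vs 13 -> take 13
  21 vs 16 -> take 16
  21 vs 17 -> take 17
  21 vs 29 -> take 21
  21 vs 29 -> take 21
  A is exhausted; append the rest of B: [29]
Final answer: [4, 9, 13, 13, 16, 17, 21, 21, 29]


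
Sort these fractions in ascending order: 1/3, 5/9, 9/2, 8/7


Convert to decimal for comparison:
  1/3 = 0.3333
  5/9 = 0.5556
  9/2 = 4.5
  8/7 = 1.1429
Decimals in increasing order: 0.3333 < 0.5556 < 1.1429 < 4.5
Writing each back as its fraction gives the sorted order.
Final answer: 1/3, 5/9, 8/7, 9/2


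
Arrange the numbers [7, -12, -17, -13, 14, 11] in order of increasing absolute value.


Compute absolute values:
  |7| = 7
  |-12| = 12
  |-17| = 17
  |-13| = 13
  |14| = 14
  |11| = 11
Absolute values in increasing order: 7 < 11 < 12 < 13 < 14 < 17
Listing the original numbers in that order gives the answer.
Final answer: [7, 11, -12, -13, 14, -17]


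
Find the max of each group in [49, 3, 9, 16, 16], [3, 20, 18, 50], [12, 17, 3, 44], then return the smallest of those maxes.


Find max of each group:
  Group 1: [49, 3, 9, 16, 16] -> max = 49
  Group 2: [3, 20, 18, 50] -> max = 50
  Group 3: [12, 17, 3, 44] -> max = 44
Maxes: [49, 50, 44]
Minimum of maxes = 44
Final answer: 44


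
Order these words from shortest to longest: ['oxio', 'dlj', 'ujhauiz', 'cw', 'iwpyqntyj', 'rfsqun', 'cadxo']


Compute lengths:
  'oxio' has length 4
  'dlj' has length 3
  'ujhauiz' has length 7
  'cw' has length 2
  'iwpyqntyj' has length 9
  'rfsqun' has length 6
  'cadxo' has length 5
Lengths in increasing order: 2 < 3 < 4 < 5 < 6 < 7 < 9
Listing the words in that order gives the answer.
Final answer: ['cw', 'dlj', 'oxio', 'cadxo', 'rfsqun', 'ujhauiz', 'iwpyqntyj']


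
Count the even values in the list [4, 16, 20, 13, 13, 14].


Check each element:
  4 is even
  16 is even
  20 is even
  13 is odd
  13 is odd
  14 is even
Evens: [4, 16, 20, 14]
Count of evens = 4
Final answer: 4


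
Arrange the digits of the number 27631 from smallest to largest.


The number 27631 has digits: 2, 7, 6, 3, 1
Sorted: 1, 2, 3, 6, 7
Joining the sorted digits gives the result.
Final answer: 12367


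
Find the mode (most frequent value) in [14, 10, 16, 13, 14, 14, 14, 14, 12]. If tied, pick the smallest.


Count the frequency of each value:
  10 appears 1 time(s)
  12 appears 1 time(s)
  13 appears 1 time(s)
  14 appears 5 time(s)
  16 appears 1 time(s)
Maximum frequency is 5.
Only 14 reaches that frequency, so it is the mode.
Final answer: 14


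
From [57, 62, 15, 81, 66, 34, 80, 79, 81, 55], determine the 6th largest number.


Sort descending: [81, 81, 80, 79, 66, 62, 57, 55, 34, 15]
The 6th element (1-indexed) is at index 5.
Value = 62
Final answer: 62


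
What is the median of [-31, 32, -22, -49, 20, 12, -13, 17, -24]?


First, sort the list: [-49, -31, -24, -22, -13, 12, 17, 20, 32]
The list has 9 elements (odd count).
The middle index is 4 (0-based), and the element there is -13.
Final answer: -13


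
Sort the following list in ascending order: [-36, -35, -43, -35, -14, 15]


Original list: [-36, -35, -43, -35, -14, 15]
Repeatedly take the smallest remaining element:
  Remaining [-36, -35, -43, -35, -14, 15] -> smallest is -43
  Remaining [-36, -35, -35, -14, 15] -> smallest is -36
  Remaining [-35, -35, -14, 15] -> smallest is -35
  Remaining [-35, -14, 15] -> smallest is -35
  Remaining [-14, 15] -> smallest is -14
  Remaining [15] -> smallest is 15
Collecting the picks in order gives the sorted list.
Final answer: [-43, -36, -35, -35, -14, 15]


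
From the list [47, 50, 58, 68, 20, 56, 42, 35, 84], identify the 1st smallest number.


Sort ascending: [20, 35, 42, 47, 50, 56, 58, 68, 84]
The 1st element (1-indexed) is at index 0.
Value = 20
Final answer: 20


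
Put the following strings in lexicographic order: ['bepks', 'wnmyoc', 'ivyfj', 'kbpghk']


Compare strings character by character (the first differing letter decides):
  'bepks' < 'ivyfj' since 'b' < 'i' at position 1
  'ivyfj' < 'kbpghk' since 'i' < 'k' at position 1
  'kbpghk' < 'wnmyoc' since 'k' < 'w' at position 1
Chaining these comparisons gives the alphabetical order.
Final answer: ['bepks', 'ivyfj', 'kbpghk', 'wnmyoc']


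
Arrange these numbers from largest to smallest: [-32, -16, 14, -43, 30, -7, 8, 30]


Original list: [-32, -16, 14, -43, 30, -7, 8, 30]
Repeatedly take the largest remaining element:
  Remaining [-32, -16, 14, -43, 30, -7, 8, 30] -> largest is 30
  Remaining [-32, -16, 14, -43, -7, 8, 30] -> largest is 30
  Remaining [-32, -16, 14, -43, -7, 8] -> largest is 14
  Remaining [-32, -16, -43, -7, 8] -> largest is 8
  Remaining [-32, -16, -43, -7] -> largest is -7
  Remaining [-32, -16, -43] -> largest is -16
  Remaining [-32, -43] -> largest is -32
  Remaining [-43] -> largest is -43
Collecting the picks in order gives the descending list.
Final answer: [30, 30, 14, 8, -7, -16, -32, -43]


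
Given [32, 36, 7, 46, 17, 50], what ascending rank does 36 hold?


Sort ascending: [7, 17, 32, 36, 46, 50]
Find 36 in the sorted list.
36 is at position 4 (1-indexed).
Final answer: 4


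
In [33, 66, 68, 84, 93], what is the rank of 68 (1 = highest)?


Sort descending: [93, 84, 68, 66, 33]
Find 68 in the sorted list.
68 is at position 3.
Final answer: 3


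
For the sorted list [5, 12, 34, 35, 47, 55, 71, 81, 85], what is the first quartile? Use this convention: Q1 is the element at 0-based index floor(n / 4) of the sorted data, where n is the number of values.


The list has n = 9 elements.
Q1 index = floor(9 / 4) = floor(2.25) = 2
Counting from index 0 in the sorted data, the element at index 2 is 34.
Final answer: 34


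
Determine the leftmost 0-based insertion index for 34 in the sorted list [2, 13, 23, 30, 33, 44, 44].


List is sorted: [2, 13, 23, 30, 33, 44, 44]
We need the leftmost position where 34 can be inserted, i.e. the first index whose element is >= 34 (or the end of the list if none is).
Binary search with low=0, high=7 (0-based indices):
  low=0, high=7, mid=3: a[3]=30 < 34, so low = 4
  low=4, high=7, mid=5: a[5]=44 >= 34, so high = 5
  low=4, high=5, mid=4: a[4]=33 < 34, so low = 5
Now low = high = 5, so the insertion index is 5.
Final answer: 5


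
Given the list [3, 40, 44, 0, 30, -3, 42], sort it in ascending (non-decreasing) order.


Original list: [3, 40, 44, 0, 30, -3, 42]
Repeatedly take the smallest remaining element:
  Remaining [3, 40, 44, 0, 30, -3, 42] -> smallest is -3
  Remaining [3, 40, 44, 0, 30, 42] -> smallest is 0
  Remaining [3, 40, 44, 30, 42] -> smallest is 3
  Remaining [40, 44, 30, 42] -> smallest is 30
  Remaining [40, 44, 42] -> smallest is 40
  Remaining [44, 42] -> smallest is 42
  Remaining [44] -> smallest is 44
Collecting the picks in order gives the sorted list.
Final answer: [-3, 0, 3, 30, 40, 42, 44]


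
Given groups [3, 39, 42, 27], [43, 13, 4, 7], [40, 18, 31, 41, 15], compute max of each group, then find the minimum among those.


Find max of each group:
  Group 1: [3, 39, 42, 27] -> max = 42
  Group 2: [43, 13, 4, 7] -> max = 43
  Group 3: [40, 18, 31, 41, 15] -> max = 41
Maxes: [42, 43, 41]
Minimum of maxes = 41
Final answer: 41


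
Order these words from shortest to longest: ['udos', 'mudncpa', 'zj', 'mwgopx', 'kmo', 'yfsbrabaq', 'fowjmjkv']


Compute lengths:
  'udos' has length 4
  'mudncpa' has length 7
  'zj' has length 2
  'mwgopx' has length 6
  'kmo' has length 3
  'yfsbrabaq' has length 9
  'fowjmjkv' has length 8
Lengths in increasing order: 2 < 3 < 4 < 6 < 7 < 8 < 9
Listing the words in that order gives the answer.
Final answer: ['zj', 'kmo', 'udos', 'mwgopx', 'mudncpa', 'fowjmjkv', 'yfsbrabaq']


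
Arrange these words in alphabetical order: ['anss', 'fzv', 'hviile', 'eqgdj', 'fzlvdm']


Compare strings character by character (the first differing letter decides):
  'anss' < 'eqgdj' since 'a' < 'e' at position 1
  'eqgdj' < 'fzlvdm' since 'e' < 'f' at position 1
  'fzlvdm' < 'fzv' since 'l' < 'v' at position 3
  'fzv' < 'hviile' since 'f' < 'h' at position 1
Chaining these comparisons gives the alphabetical order.
Final answer: ['anss', 'eqgdj', 'fzlvdm', 'fzv', 'hviile']


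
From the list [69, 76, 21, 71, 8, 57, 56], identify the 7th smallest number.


Sort ascending: [8, 21, 56, 57, 69, 71, 76]
The 7th element (1-indexed) is at index 6.
Value = 76
Final answer: 76


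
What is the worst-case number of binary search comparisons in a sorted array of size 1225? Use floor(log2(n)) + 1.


Binary search halves the search space each step.
Maximum comparisons = floor(log2(1225)) + 1
log2(1225) = 10.2586
floor(log2(1225)) = 10, so 10 + 1 = 11
Final answer: 11


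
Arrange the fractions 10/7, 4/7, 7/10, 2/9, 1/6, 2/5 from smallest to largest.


Convert to decimal for comparison:
  10/7 = 1.4286
  4/7 = 0.5714
  7/10 = 0.7
  2/9 = 0.2222
  1/6 = 0.1667
  2/5 = 0.4
Decimals in increasing order: 0.1667 < 0.2222 < 0.4 < 0.5714 < 0.7 < 1.4286
Writing each back as its fraction gives the sorted order.
Final answer: 1/6, 2/9, 2/5, 4/7, 7/10, 10/7


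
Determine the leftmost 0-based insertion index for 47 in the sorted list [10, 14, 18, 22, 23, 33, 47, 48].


List is sorted: [10, 14, 18, 22, 23, 33, 47, 48]
We need the leftmost position where 47 can be inserted, i.e. the first index whose element is >= 47 (or the end of the list if none is).
Binary search with low=0, high=8 (0-based indices):
  low=0, high=8, mid=4: a[4]=23 < 47, so low = 5
  low=5, high=8, mid=6: a[6]=47 >= 47, so high = 6
  low=5, high=6, mid=5: a[5]=33 < 47, so low = 6
Now low = high = 6, so the insertion index is 6.
Final answer: 6


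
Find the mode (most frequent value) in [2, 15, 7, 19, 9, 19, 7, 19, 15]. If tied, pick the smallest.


Count the frequency of each value:
  2 appears 1 time(s)
  7 appears 2 time(s)
  9 appears 1 time(s)
  15 appears 2 time(s)
  19 appears 3 time(s)
Maximum frequency is 3.
Only 19 reaches that frequency, so it is the mode.
Final answer: 19


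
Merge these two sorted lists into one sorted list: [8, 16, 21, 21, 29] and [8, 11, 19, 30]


List A: [8, 16, 21, 21, 29]
List B: [8, 11, 19, 30]
Repeatedly compare the front elements and take the smaller:
  8 vs 8 -> take 8
  16 vs 8 -> take 8
  16 vs 11 -> take 11
  16 vs 19 -> take 16
  21 vs 19 -> take 19
  21 vs 30 -> take 21
  21 vs 30 -> take 21
  29 vs 30 -> take 29
  A is exhausted; append the rest of B: [30]
Final answer: [8, 8, 11, 16, 19, 21, 21, 29, 30]


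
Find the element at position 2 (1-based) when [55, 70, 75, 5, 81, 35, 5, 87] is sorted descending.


Sort descending: [87, 81, 75, 70, 55, 35, 5, 5]
The 2nd element (1-indexed) is at index 1.
Value = 81
Final answer: 81


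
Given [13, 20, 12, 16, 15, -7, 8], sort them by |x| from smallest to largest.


Compute absolute values:
  |13| = 13
  |20| = 20
  |12| = 12
  |16| = 16
  |15| = 15
  |-7| = 7
  |8| = 8
Absolute values in increasing order: 7 < 8 < 12 < 13 < 15 < 16 < 20
Listing the original numbers in that order gives the answer.
Final answer: [-7, 8, 12, 13, 15, 16, 20]


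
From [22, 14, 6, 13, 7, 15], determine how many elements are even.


Check each element:
  22 is even
  14 is even
  6 is even
  13 is odd
  7 is odd
  15 is odd
Evens: [22, 14, 6]
Count of evens = 3
Final answer: 3


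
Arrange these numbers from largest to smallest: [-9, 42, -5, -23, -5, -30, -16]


Original list: [-9, 42, -5, -23, -5, -30, -16]
Repeatedly take the largest remaining element:
  Remaining [-9, 42, -5, -23, -5, -30, -16] -> largest is 42
  Remaining [-9, -5, -23, -5, -30, -16] -> largest is -5
  Remaining [-9, -23, -5, -30, -16] -> largest is -5
  Remaining [-9, -23, -30, -16] -> largest is -9
  Remaining [-23, -30, -16] -> largest is -16
  Remaining [-23, -30] -> largest is -23
  Remaining [-30] -> largest is -30
Collecting the picks in order gives the descending list.
Final answer: [42, -5, -5, -9, -16, -23, -30]


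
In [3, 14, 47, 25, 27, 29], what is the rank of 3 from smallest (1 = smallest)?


Sort ascending: [3, 14, 25, 27, 29, 47]
Find 3 in the sorted list.
3 is at position 1 (1-indexed).
Final answer: 1


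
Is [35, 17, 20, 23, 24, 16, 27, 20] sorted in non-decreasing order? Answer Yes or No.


Check consecutive pairs:
  35 <= 17? False
  17 <= 20? True
  20 <= 23? True
  23 <= 24? True
  24 <= 16? False
  16 <= 27? True
  27 <= 20? False
3 consecutive pair(s) are out of order, so the list is not sorted.
Final answer: No


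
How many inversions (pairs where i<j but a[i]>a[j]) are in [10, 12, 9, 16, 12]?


For each element, count the later elements that are smaller than it:
  10 (index 0): smaller elements after it = [9] -> 1
  12 (index 1): smaller elements after it = [9] -> 1
  9 (index 2): smaller elements after it = [] -> 0
  16 (index 3): smaller elements after it = [12] -> 1
Total inversions = 1 + 1 + 0 + 1 = 3
Final answer: 3


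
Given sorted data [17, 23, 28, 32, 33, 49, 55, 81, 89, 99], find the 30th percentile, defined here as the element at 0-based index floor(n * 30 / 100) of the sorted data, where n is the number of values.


The dataset has n = 10 elements.
Index = floor(10 * 30 / 100) = floor(300 / 100) = floor(3) = 3
Counting from index 0 in the sorted data, the element at index 3 is 32.
Final answer: 32


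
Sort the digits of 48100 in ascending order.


The number 48100 has digits: 4, 8, 1, 0, 0
Sorted: 0, 0, 1, 4, 8
Joining the sorted digits gives the result.
Final answer: 00148


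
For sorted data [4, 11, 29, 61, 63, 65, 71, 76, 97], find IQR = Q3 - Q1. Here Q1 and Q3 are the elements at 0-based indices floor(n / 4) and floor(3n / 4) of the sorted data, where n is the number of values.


The data has n = 9 elements.
Q1 index = floor(9 / 4) = floor(2.25) = 2; Q3 index = floor(3 * 9 / 4) = floor(6.75) = 6
Q1 = element at index 2 = 29
Q3 = element at index 6 = 71
IQR = 71 - 29 = 42
Final answer: 42


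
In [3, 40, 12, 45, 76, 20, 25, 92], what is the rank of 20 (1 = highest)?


Sort descending: [92, 76, 45, 40, 25, 20, 12, 3]
Find 20 in the sorted list.
20 is at position 6.
Final answer: 6


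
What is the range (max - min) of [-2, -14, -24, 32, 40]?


Maximum value: 40
Minimum value: -24
Range = 40 - (-24) = 64
Final answer: 64


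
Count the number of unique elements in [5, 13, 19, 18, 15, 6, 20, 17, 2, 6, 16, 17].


List all unique values:
Distinct values: [2, 5, 6, 13, 15, 16, 17, 18, 19, 20]
Count = 10
Final answer: 10


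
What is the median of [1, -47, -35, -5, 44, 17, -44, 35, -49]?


First, sort the list: [-49, -47, -44, -35, -5, 1, 17, 35, 44]
The list has 9 elements (odd count).
The middle index is 4 (0-based), and the element there is -5.
Final answer: -5


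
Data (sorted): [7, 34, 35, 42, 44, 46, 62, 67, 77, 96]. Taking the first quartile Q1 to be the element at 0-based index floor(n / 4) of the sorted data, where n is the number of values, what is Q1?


The list has n = 10 elements.
Q1 index = floor(10 / 4) = floor(2.5) = 2
Counting from index 0 in the sorted data, the element at index 2 is 35.
Final answer: 35


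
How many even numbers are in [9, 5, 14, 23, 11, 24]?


Check each element:
  9 is odd
  5 is odd
  14 is even
  23 is odd
  11 is odd
  24 is even
Evens: [14, 24]
Count of evens = 2
Final answer: 2


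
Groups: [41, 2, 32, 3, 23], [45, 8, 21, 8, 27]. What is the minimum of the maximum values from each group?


Find max of each group:
  Group 1: [41, 2, 32, 3, 23] -> max = 41
  Group 2: [45, 8, 21, 8, 27] -> max = 45
Maxes: [41, 45]
Minimum of maxes = 41
Final answer: 41


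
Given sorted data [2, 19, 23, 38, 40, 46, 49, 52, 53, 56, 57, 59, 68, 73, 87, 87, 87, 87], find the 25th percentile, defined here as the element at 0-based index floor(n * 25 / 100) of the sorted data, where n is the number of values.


The dataset has n = 18 elements.
Index = floor(18 * 25 / 100) = floor(450 / 100) = floor(4.5) = 4
Counting from index 0 in the sorted data, the element at index 4 is 40.
Final answer: 40


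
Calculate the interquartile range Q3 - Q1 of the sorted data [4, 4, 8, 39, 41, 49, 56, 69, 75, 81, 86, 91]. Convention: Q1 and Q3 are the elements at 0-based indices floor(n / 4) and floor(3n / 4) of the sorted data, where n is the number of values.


The data has n = 12 elements.
Q1 index = floor(12 / 4) = floor(3) = 3; Q3 index = floor(3 * 12 / 4) = floor(9) = 9
Q1 = element at index 3 = 39
Q3 = element at index 9 = 81
IQR = 81 - 39 = 42
Final answer: 42


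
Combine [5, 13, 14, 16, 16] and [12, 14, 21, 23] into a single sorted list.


List A: [5, 13, 14, 16, 16]
List B: [12, 14, 21, 23]
Repeatedly compare the front elements and take the smaller:
  5 vs 12 -> take 5
  13 vs 12 -> take 12
  13 vs 14 -> take 13
  14 vs 14 -> take 14
  16 vs 14 -> take 14
  16 vs 21 -> take 16
  16 vs 21 -> take 16
  A is exhausted; append the rest of B: [21, 23]
Final answer: [5, 12, 13, 14, 14, 16, 16, 21, 23]


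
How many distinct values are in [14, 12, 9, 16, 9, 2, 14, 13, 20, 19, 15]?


List all unique values:
Distinct values: [2, 9, 12, 13, 14, 15, 16, 19, 20]
Count = 9
Final answer: 9


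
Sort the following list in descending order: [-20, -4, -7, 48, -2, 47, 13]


Original list: [-20, -4, -7, 48, -2, 47, 13]
Repeatedly take the largest remaining element:
  Remaining [-20, -4, -7, 48, -2, 47, 13] -> largest is 48
  Remaining [-20, -4, -7, -2, 47, 13] -> largest is 47
  Remaining [-20, -4, -7, -2, 13] -> largest is 13
  Remaining [-20, -4, -7, -2] -> largest is -2
  Remaining [-20, -4, -7] -> largest is -4
  Remaining [-20, -7] -> largest is -7
  Remaining [-20] -> largest is -20
Collecting the picks in order gives the descending list.
Final answer: [48, 47, 13, -2, -4, -7, -20]


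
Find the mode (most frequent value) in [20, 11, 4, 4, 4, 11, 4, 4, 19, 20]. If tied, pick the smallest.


Count the frequency of each value:
  4 appears 5 time(s)
  11 appears 2 time(s)
  19 appears 1 time(s)
  20 appears 2 time(s)
Maximum frequency is 5.
Only 4 reaches that frequency, so it is the mode.
Final answer: 4


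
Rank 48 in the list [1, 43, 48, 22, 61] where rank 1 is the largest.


Sort descending: [61, 48, 43, 22, 1]
Find 48 in the sorted list.
48 is at position 2.
Final answer: 2


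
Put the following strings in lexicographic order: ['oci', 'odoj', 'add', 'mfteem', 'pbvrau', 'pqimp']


Compare strings character by character (the first differing letter decides):
  'add' < 'mfteem' since 'a' < 'm' at position 1
  'mfteem' < 'oci' since 'm' < 'o' at position 1
  'oci' < 'odoj' since 'c' < 'd' at position 2
  'odoj' < 'pbvrau' since 'o' < 'p' at position 1
  'pbvrau' < 'pqimp' since 'b' < 'q' at position 2
Chaining these comparisons gives the alphabetical order.
Final answer: ['add', 'mfteem', 'oci', 'odoj', 'pbvrau', 'pqimp']


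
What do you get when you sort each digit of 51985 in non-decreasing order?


The number 51985 has digits: 5, 1, 9, 8, 5
Sorted: 1, 5, 5, 8, 9
Joining the sorted digits gives the result.
Final answer: 15589


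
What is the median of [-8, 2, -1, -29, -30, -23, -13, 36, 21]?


First, sort the list: [-30, -29, -23, -13, -8, -1, 2, 21, 36]
The list has 9 elements (odd count).
The middle index is 4 (0-based), and the element there is -8.
Final answer: -8


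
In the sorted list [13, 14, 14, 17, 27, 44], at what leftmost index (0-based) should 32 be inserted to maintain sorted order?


List is sorted: [13, 14, 14, 17, 27, 44]
We need the leftmost position where 32 can be inserted, i.e. the first index whose element is >= 32 (or the end of the list if none is).
Binary search with low=0, high=6 (0-based indices):
  low=0, high=6, mid=3: a[3]=17 < 32, so low = 4
  low=4, high=6, mid=5: a[5]=44 >= 32, so high = 5
  low=4, high=5, mid=4: a[4]=27 < 32, so low = 5
Now low = high = 5, so the insertion index is 5.
Final answer: 5


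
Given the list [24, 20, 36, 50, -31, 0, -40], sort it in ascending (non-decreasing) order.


Original list: [24, 20, 36, 50, -31, 0, -40]
Repeatedly take the smallest remaining element:
  Remaining [24, 20, 36, 50, -31, 0, -40] -> smallest is -40
  Remaining [24, 20, 36, 50, -31, 0] -> smallest is -31
  Remaining [24, 20, 36, 50, 0] -> smallest is 0
  Remaining [24, 20, 36, 50] -> smallest is 20
  Remaining [24, 36, 50] -> smallest is 24
  Remaining [36, 50] -> smallest is 36
  Remaining [50] -> smallest is 50
Collecting the picks in order gives the sorted list.
Final answer: [-40, -31, 0, 20, 24, 36, 50]


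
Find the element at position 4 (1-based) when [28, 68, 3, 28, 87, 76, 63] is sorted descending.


Sort descending: [87, 76, 68, 63, 28, 28, 3]
The 4th element (1-indexed) is at index 3.
Value = 63
Final answer: 63


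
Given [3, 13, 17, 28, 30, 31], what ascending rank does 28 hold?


Sort ascending: [3, 13, 17, 28, 30, 31]
Find 28 in the sorted list.
28 is at position 4 (1-indexed).
Final answer: 4


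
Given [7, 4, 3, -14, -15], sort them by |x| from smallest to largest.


Compute absolute values:
  |7| = 7
  |4| = 4
  |3| = 3
  |-14| = 14
  |-15| = 15
Absolute values in increasing order: 3 < 4 < 7 < 14 < 15
Listing the original numbers in that order gives the answer.
Final answer: [3, 4, 7, -14, -15]


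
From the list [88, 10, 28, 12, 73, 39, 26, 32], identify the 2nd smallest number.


Sort ascending: [10, 12, 26, 28, 32, 39, 73, 88]
The 2nd element (1-indexed) is at index 1.
Value = 12
Final answer: 12


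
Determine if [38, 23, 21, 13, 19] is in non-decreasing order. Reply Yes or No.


Check consecutive pairs:
  38 <= 23? False
  23 <= 21? False
  21 <= 13? False
  13 <= 19? True
3 consecutive pair(s) are out of order, so the list is not sorted.
Final answer: No


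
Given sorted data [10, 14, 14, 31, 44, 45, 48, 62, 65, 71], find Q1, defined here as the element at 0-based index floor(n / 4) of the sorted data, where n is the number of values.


The list has n = 10 elements.
Q1 index = floor(10 / 4) = floor(2.5) = 2
Counting from index 0 in the sorted data, the element at index 2 is 14.
Final answer: 14


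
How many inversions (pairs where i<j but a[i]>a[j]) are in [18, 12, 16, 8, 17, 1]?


For each element, count the later elements that are smaller than it:
  18 (index 0): smaller elements after it = [12, 16, 8, 17, 1] -> 5
  12 (index 1): smaller elements after it = [8, 1] -> 2
  16 (index 2): smaller elements after it = [8, 1] -> 2
  8 (index 3): smaller elements after it = [1] -> 1
  17 (index 4): smaller elements after it = [1] -> 1
Total inversions = 5 + 2 + 2 + 1 + 1 = 11
Final answer: 11


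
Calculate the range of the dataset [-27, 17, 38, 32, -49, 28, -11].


Maximum value: 38
Minimum value: -49
Range = 38 - (-49) = 87
Final answer: 87


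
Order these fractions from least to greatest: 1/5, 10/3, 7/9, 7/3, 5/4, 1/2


Convert to decimal for comparison:
  1/5 = 0.2
  10/3 = 3.3333
  7/9 = 0.7778
  7/3 = 2.3333
  5/4 = 1.25
  1/2 = 0.5
Decimals in increasing order: 0.2 < 0.5 < 0.7778 < 1.25 < 2.3333 < 3.3333
Writing each back as its fraction gives the sorted order.
Final answer: 1/5, 1/2, 7/9, 5/4, 7/3, 10/3


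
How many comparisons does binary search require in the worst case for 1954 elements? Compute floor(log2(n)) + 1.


Binary search halves the search space each step.
Maximum comparisons = floor(log2(1954)) + 1
log2(1954) = 10.9322
floor(log2(1954)) = 10, so 10 + 1 = 11
Final answer: 11


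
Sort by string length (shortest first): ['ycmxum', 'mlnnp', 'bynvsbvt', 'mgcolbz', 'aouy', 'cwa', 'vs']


Compute lengths:
  'ycmxum' has length 6
  'mlnnp' has length 5
  'bynvsbvt' has length 8
  'mgcolbz' has length 7
  'aouy' has length 4
  'cwa' has length 3
  'vs' has length 2
Lengths in increasing order: 2 < 3 < 4 < 5 < 6 < 7 < 8
Listing the words in that order gives the answer.
Final answer: ['vs', 'cwa', 'aouy', 'mlnnp', 'ycmxum', 'mgcolbz', 'bynvsbvt']


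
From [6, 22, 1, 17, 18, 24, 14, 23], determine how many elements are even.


Check each element:
  6 is even
  22 is even
  1 is odd
  17 is odd
  18 is even
  24 is even
  14 is even
  23 is odd
Evens: [6, 22, 18, 24, 14]
Count of evens = 5
Final answer: 5


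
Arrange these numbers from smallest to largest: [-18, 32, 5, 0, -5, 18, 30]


Original list: [-18, 32, 5, 0, -5, 18, 30]
Repeatedly take the smallest remaining element:
  Remaining [-18, 32, 5, 0, -5, 18, 30] -> smallest is -18
  Remaining [32, 5, 0, -5, 18, 30] -> smallest is -5
  Remaining [32, 5, 0, 18, 30] -> smallest is 0
  Remaining [32, 5, 18, 30] -> smallest is 5
  Remaining [32, 18, 30] -> smallest is 18
  Remaining [32, 30] -> smallest is 30
  Remaining [32] -> smallest is 32
Collecting the picks in order gives the sorted list.
Final answer: [-18, -5, 0, 5, 18, 30, 32]


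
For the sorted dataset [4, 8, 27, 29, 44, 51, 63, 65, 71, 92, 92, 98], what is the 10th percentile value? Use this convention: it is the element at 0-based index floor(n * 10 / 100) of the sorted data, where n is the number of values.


The dataset has n = 12 elements.
Index = floor(12 * 10 / 100) = floor(120 / 100) = floor(1.2) = 1
Counting from index 0 in the sorted data, the element at index 1 is 8.
Final answer: 8


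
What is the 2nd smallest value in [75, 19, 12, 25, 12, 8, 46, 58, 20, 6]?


Sort ascending: [6, 8, 12, 12, 19, 20, 25, 46, 58, 75]
The 2nd element (1-indexed) is at index 1.
Value = 8
Final answer: 8


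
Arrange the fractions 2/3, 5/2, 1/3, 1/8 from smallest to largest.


Convert to decimal for comparison:
  2/3 = 0.6667
  5/2 = 2.5
  1/3 = 0.3333
  1/8 = 0.125
Decimals in increasing order: 0.125 < 0.3333 < 0.6667 < 2.5
Writing each back as its fraction gives the sorted order.
Final answer: 1/8, 1/3, 2/3, 5/2


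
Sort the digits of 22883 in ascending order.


The number 22883 has digits: 2, 2, 8, 8, 3
Sorted: 2, 2, 3, 8, 8
Joining the sorted digits gives the result.
Final answer: 22388


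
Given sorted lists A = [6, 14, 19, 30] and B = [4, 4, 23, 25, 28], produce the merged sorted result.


List A: [6, 14, 19, 30]
List B: [4, 4, 23, 25, 28]
Repeatedly compare the front elements and take the smaller:
  6 vs 4 -> take 4
  6 vs 4 -> take 4
  6 vs 23 -> take 6
  14 vs 23 -> take 14
  19 vs 23 -> take 19
  30 vs 23 -> take 23
  30 vs 25 -> take 25
  30 vs 28 -> take 28
  B is exhausted; append the rest of A: [30]
Final answer: [4, 4, 6, 14, 19, 23, 25, 28, 30]


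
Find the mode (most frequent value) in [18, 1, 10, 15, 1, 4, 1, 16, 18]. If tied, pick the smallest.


Count the frequency of each value:
  1 appears 3 time(s)
  4 appears 1 time(s)
  10 appears 1 time(s)
  15 appears 1 time(s)
  16 appears 1 time(s)
  18 appears 2 time(s)
Maximum frequency is 3.
Only 1 reaches that frequency, so it is the mode.
Final answer: 1


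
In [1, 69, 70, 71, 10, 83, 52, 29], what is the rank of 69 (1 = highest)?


Sort descending: [83, 71, 70, 69, 52, 29, 10, 1]
Find 69 in the sorted list.
69 is at position 4.
Final answer: 4


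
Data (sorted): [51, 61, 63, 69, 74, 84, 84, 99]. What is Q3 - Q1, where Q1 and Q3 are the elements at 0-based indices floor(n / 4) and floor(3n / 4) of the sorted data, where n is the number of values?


The data has n = 8 elements.
Q1 index = floor(8 / 4) = floor(2) = 2; Q3 index = floor(3 * 8 / 4) = floor(6) = 6
Q1 = element at index 2 = 63
Q3 = element at index 6 = 84
IQR = 84 - 63 = 21
Final answer: 21


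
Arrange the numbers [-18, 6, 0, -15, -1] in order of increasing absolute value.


Compute absolute values:
  |-18| = 18
  |6| = 6
  |0| = 0
  |-15| = 15
  |-1| = 1
Absolute values in increasing order: 0 < 1 < 6 < 15 < 18
Listing the original numbers in that order gives the answer.
Final answer: [0, -1, 6, -15, -18]


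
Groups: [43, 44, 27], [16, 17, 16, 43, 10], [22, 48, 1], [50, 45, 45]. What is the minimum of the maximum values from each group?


Find max of each group:
  Group 1: [43, 44, 27] -> max = 44
  Group 2: [16, 17, 16, 43, 10] -> max = 43
  Group 3: [22, 48, 1] -> max = 48
  Group 4: [50, 45, 45] -> max = 50
Maxes: [44, 43, 48, 50]
Minimum of maxes = 43
Final answer: 43


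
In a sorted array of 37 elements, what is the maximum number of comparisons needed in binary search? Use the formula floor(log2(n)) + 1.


Binary search halves the search space each step.
Maximum comparisons = floor(log2(37)) + 1
log2(37) = 5.2095
floor(log2(37)) = 5, so 5 + 1 = 6
Final answer: 6


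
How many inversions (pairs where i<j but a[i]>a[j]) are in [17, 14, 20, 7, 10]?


For each element, count the later elements that are smaller than it:
  17 (index 0): smaller elements after it = [14, 7, 10] -> 3
  14 (index 1): smaller elements after it = [7, 10] -> 2
  20 (index 2): smaller elements after it = [7, 10] -> 2
  7 (index 3): smaller elements after it = [] -> 0
Total inversions = 3 + 2 + 2 + 0 = 7
Final answer: 7


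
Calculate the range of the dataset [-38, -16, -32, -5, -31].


Maximum value: -5
Minimum value: -38
Range = -5 - (-38) = 33
Final answer: 33


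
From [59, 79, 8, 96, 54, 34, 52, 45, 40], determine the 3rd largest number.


Sort descending: [96, 79, 59, 54, 52, 45, 40, 34, 8]
The 3rd element (1-indexed) is at index 2.
Value = 59
Final answer: 59


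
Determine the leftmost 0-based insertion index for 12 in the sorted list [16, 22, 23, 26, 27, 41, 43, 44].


List is sorted: [16, 22, 23, 26, 27, 41, 43, 44]
We need the leftmost position where 12 can be inserted, i.e. the first index whose element is >= 12 (or the end of the list if none is).
Binary search with low=0, high=8 (0-based indices):
  low=0, high=8, mid=4: a[4]=27 >= 12, so high = 4
  low=0, high=4, mid=2: a[2]=23 >= 12, so high = 2
  low=0, high=2, mid=1: a[1]=22 >= 12, so high = 1
  low=0, high=1, mid=0: a[0]=16 >= 12, so high = 0
Now low = high = 0, so the insertion index is 0.
Final answer: 0


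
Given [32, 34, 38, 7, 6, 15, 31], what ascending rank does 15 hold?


Sort ascending: [6, 7, 15, 31, 32, 34, 38]
Find 15 in the sorted list.
15 is at position 3 (1-indexed).
Final answer: 3


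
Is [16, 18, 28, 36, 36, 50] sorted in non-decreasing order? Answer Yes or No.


Check consecutive pairs:
  16 <= 18? True
  18 <= 28? True
  28 <= 36? True
  36 <= 36? True
  36 <= 50? True
Every consecutive pair is in order, so the list is non-decreasing.
Final answer: Yes


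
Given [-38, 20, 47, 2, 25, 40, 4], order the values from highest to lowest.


Original list: [-38, 20, 47, 2, 25, 40, 4]
Repeatedly take the largest remaining element:
  Remaining [-38, 20, 47, 2, 25, 40, 4] -> largest is 47
  Remaining [-38, 20, 2, 25, 40, 4] -> largest is 40
  Remaining [-38, 20, 2, 25, 4] -> largest is 25
  Remaining [-38, 20, 2, 4] -> largest is 20
  Remaining [-38, 2, 4] -> largest is 4
  Remaining [-38, 2] -> largest is 2
  Remaining [-38] -> largest is -38
Collecting the picks in order gives the descending list.
Final answer: [47, 40, 25, 20, 4, 2, -38]


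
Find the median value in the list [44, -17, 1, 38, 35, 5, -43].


First, sort the list: [-43, -17, 1, 5, 35, 38, 44]
The list has 7 elements (odd count).
The middle index is 3 (0-based), and the element there is 5.
Final answer: 5


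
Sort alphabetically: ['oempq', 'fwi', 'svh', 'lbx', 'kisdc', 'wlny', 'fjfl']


Compare strings character by character (the first differing letter decides):
  'fjfl' < 'fwi' since 'j' < 'w' at position 2
  'fwi' < 'kisdc' since 'f' < 'k' at position 1
  'kisdc' < 'lbx' since 'k' < 'l' at position 1
  'lbx' < 'oempq' since 'l' < 'o' at position 1
  'oempq' < 'svh' since 'o' < 's' at position 1
  'svh' < 'wlny' since 's' < 'w' at position 1
Chaining these comparisons gives the alphabetical order.
Final answer: ['fjfl', 'fwi', 'kisdc', 'lbx', 'oempq', 'svh', 'wlny']


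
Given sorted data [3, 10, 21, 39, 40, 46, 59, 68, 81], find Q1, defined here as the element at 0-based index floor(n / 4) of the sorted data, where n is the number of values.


The list has n = 9 elements.
Q1 index = floor(9 / 4) = floor(2.25) = 2
Counting from index 0 in the sorted data, the element at index 2 is 21.
Final answer: 21


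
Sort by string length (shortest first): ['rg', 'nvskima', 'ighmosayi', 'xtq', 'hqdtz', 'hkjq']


Compute lengths:
  'rg' has length 2
  'nvskima' has length 7
  'ighmosayi' has length 9
  'xtq' has length 3
  'hqdtz' has length 5
  'hkjq' has length 4
Lengths in increasing order: 2 < 3 < 4 < 5 < 7 < 9
Listing the words in that order gives the answer.
Final answer: ['rg', 'xtq', 'hkjq', 'hqdtz', 'nvskima', 'ighmosayi']


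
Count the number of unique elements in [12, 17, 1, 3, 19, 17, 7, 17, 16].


List all unique values:
Distinct values: [1, 3, 7, 12, 16, 17, 19]
Count = 7
Final answer: 7


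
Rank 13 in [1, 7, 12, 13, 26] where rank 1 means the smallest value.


Sort ascending: [1, 7, 12, 13, 26]
Find 13 in the sorted list.
13 is at position 4 (1-indexed).
Final answer: 4


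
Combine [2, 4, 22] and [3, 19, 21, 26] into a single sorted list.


List A: [2, 4, 22]
List B: [3, 19, 21, 26]
Repeatedly compare the front elements and take the smaller:
  2 vs 3 -> take 2
  4 vs 3 -> take 3
  4 vs 19 -> take 4
  22 vs 19 -> take 19
  22 vs 21 -> take 21
  22 vs 26 -> take 22
  A is exhausted; append the rest of B: [26]
Final answer: [2, 3, 4, 19, 21, 22, 26]


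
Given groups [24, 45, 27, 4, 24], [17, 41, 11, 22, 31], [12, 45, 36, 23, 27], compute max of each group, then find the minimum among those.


Find max of each group:
  Group 1: [24, 45, 27, 4, 24] -> max = 45
  Group 2: [17, 41, 11, 22, 31] -> max = 41
  Group 3: [12, 45, 36, 23, 27] -> max = 45
Maxes: [45, 41, 45]
Minimum of maxes = 41
Final answer: 41


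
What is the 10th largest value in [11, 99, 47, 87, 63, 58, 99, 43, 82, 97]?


Sort descending: [99, 99, 97, 87, 82, 63, 58, 47, 43, 11]
The 10th element (1-indexed) is at index 9.
Value = 11
Final answer: 11


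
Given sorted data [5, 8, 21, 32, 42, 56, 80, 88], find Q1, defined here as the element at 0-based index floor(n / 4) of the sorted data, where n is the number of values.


The list has n = 8 elements.
Q1 index = floor(8 / 4) = floor(2) = 2
Counting from index 0 in the sorted data, the element at index 2 is 21.
Final answer: 21


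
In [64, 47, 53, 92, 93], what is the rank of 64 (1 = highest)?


Sort descending: [93, 92, 64, 53, 47]
Find 64 in the sorted list.
64 is at position 3.
Final answer: 3


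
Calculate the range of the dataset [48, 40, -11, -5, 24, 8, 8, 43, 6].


Maximum value: 48
Minimum value: -11
Range = 48 - (-11) = 59
Final answer: 59


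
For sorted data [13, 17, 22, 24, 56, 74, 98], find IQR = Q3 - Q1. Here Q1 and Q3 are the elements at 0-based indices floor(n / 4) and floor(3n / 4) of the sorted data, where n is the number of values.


The data has n = 7 elements.
Q1 index = floor(7 / 4) = floor(1.75) = 1; Q3 index = floor(3 * 7 / 4) = floor(5.25) = 5
Q1 = element at index 1 = 17
Q3 = element at index 5 = 74
IQR = 74 - 17 = 57
Final answer: 57


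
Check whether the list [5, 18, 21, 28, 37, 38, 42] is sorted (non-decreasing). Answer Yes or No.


Check consecutive pairs:
  5 <= 18? True
  18 <= 21? True
  21 <= 28? True
  28 <= 37? True
  37 <= 38? True
  38 <= 42? True
Every consecutive pair is in order, so the list is non-decreasing.
Final answer: Yes


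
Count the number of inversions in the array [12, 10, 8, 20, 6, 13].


For each element, count the later elements that are smaller than it:
  12 (index 0): smaller elements after it = [10, 8, 6] -> 3
  10 (index 1): smaller elements after it = [8, 6] -> 2
  8 (index 2): smaller elements after it = [6] -> 1
  20 (index 3): smaller elements after it = [6, 13] -> 2
  6 (index 4): smaller elements after it = [] -> 0
Total inversions = 3 + 2 + 1 + 2 + 0 = 8
Final answer: 8


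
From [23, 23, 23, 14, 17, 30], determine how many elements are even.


Check each element:
  23 is odd
  23 is odd
  23 is odd
  14 is even
  17 is odd
  30 is even
Evens: [14, 30]
Count of evens = 2
Final answer: 2


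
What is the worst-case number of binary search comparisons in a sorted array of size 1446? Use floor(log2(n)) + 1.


Binary search halves the search space each step.
Maximum comparisons = floor(log2(1446)) + 1
log2(1446) = 10.4979
floor(log2(1446)) = 10, so 10 + 1 = 11
Final answer: 11


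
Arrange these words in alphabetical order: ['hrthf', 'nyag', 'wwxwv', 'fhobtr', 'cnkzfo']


Compare strings character by character (the first differing letter decides):
  'cnkzfo' < 'fhobtr' since 'c' < 'f' at position 1
  'fhobtr' < 'hrthf' since 'f' < 'h' at position 1
  'hrthf' < 'nyag' since 'h' < 'n' at position 1
  'nyag' < 'wwxwv' since 'n' < 'w' at position 1
Chaining these comparisons gives the alphabetical order.
Final answer: ['cnkzfo', 'fhobtr', 'hrthf', 'nyag', 'wwxwv']


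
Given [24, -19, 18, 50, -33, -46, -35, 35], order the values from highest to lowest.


Original list: [24, -19, 18, 50, -33, -46, -35, 35]
Repeatedly take the largest remaining element:
  Remaining [24, -19, 18, 50, -33, -46, -35, 35] -> largest is 50
  Remaining [24, -19, 18, -33, -46, -35, 35] -> largest is 35
  Remaining [24, -19, 18, -33, -46, -35] -> largest is 24
  Remaining [-19, 18, -33, -46, -35] -> largest is 18
  Remaining [-19, -33, -46, -35] -> largest is -19
  Remaining [-33, -46, -35] -> largest is -33
  Remaining [-46, -35] -> largest is -35
  Remaining [-46] -> largest is -46
Collecting the picks in order gives the descending list.
Final answer: [50, 35, 24, 18, -19, -33, -35, -46]


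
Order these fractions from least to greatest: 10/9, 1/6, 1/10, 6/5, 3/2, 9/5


Convert to decimal for comparison:
  10/9 = 1.1111
  1/6 = 0.1667
  1/10 = 0.1
  6/5 = 1.2
  3/2 = 1.5
  9/5 = 1.8
Decimals in increasing order: 0.1 < 0.1667 < 1.1111 < 1.2 < 1.5 < 1.8
Writing each back as its fraction gives the sorted order.
Final answer: 1/10, 1/6, 10/9, 6/5, 3/2, 9/5
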